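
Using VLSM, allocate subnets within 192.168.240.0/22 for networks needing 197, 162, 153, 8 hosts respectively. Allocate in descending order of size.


197 hosts -> /24 (254 usable): 192.168.240.0/24
162 hosts -> /24 (254 usable): 192.168.241.0/24
153 hosts -> /24 (254 usable): 192.168.242.0/24
8 hosts -> /28 (14 usable): 192.168.243.0/28
Allocation: 192.168.240.0/24 (197 hosts, 254 usable); 192.168.241.0/24 (162 hosts, 254 usable); 192.168.242.0/24 (153 hosts, 254 usable); 192.168.243.0/28 (8 hosts, 14 usable)


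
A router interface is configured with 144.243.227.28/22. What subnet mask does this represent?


/22 means 22 network bits, 10 host bits
Binary: 11111111111111111111110000000000
Mask: 255.255.252.0


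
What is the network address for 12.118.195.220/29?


IP:   00001100.01110110.11000011.11011100
Mask: 11111111.11111111.11111111.11111000
AND operation:
Net:  00001100.01110110.11000011.11011000
Network: 12.118.195.216/29


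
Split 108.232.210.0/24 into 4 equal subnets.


New prefix = 24 + 2 = 26
Each subnet has 64 addresses
  108.232.210.0/26
  108.232.210.64/26
  108.232.210.128/26
  108.232.210.192/26
Subnets: 108.232.210.0/26, 108.232.210.64/26, 108.232.210.128/26, 108.232.210.192/26


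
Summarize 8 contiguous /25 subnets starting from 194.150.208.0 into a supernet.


Original prefix: /25
Number of subnets: 8 = 2^3
New prefix = 25 - 3 = 22
Supernet: 194.150.208.0/22


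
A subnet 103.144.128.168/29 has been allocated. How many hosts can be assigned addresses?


Host bits = 32 - 29 = 3
Total addresses = 2^3 = 8
Usable = total - 2 (network and broadcast)
Usable hosts: 6


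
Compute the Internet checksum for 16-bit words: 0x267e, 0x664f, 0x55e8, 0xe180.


Sum all words (with carry folding):
+ 0x267e = 0x267e
+ 0x664f = 0x8ccd
+ 0x55e8 = 0xe2b5
+ 0xe180 = 0xc436
One's complement: ~0xc436
Checksum = 0x3bc9


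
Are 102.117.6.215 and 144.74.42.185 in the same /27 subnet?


Mask: 255.255.255.224
102.117.6.215 AND mask = 102.117.6.192
144.74.42.185 AND mask = 144.74.42.160
No, different subnets (102.117.6.192 vs 144.74.42.160)


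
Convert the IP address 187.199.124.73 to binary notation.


187 = 10111011
199 = 11000111
124 = 01111100
73 = 01001001
Binary: 10111011.11000111.01111100.01001001


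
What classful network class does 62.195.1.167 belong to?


First octet: 62
Binary: 00111110
0xxxxxxx -> Class A (1-126)
Class A, default mask 255.0.0.0 (/8)


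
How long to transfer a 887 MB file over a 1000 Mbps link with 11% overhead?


Effective throughput = 1000 * (1 - 11/100) = 890 Mbps
File size in Mb = 887 * 8 = 7096 Mb
Time = 7096 / 890
Time = 7.973 seconds


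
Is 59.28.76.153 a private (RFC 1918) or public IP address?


RFC 1918 private ranges:
  10.0.0.0/8 (10.0.0.0 - 10.255.255.255)
  172.16.0.0/12 (172.16.0.0 - 172.31.255.255)
  192.168.0.0/16 (192.168.0.0 - 192.168.255.255)
Public (not in any RFC 1918 range)


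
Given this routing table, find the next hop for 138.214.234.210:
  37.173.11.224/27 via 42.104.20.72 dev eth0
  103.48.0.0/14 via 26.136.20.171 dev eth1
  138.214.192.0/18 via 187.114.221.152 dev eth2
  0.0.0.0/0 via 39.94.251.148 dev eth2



Longest prefix match for 138.214.234.210:
  /27 37.173.11.224: no
  /14 103.48.0.0: no
  /18 138.214.192.0: MATCH
  /0 0.0.0.0: MATCH
Selected: next-hop 187.114.221.152 via eth2 (matched /18)


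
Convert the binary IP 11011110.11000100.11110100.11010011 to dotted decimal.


11011110 = 222
11000100 = 196
11110100 = 244
11010011 = 211
IP: 222.196.244.211


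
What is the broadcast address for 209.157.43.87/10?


Network: 209.128.0.0/10
Host bits = 22
Set all host bits to 1:
Broadcast: 209.191.255.255


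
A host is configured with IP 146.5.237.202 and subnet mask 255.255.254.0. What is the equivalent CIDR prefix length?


Binary: 11111111.11111111.11111110.00000000
Count leading 1s
Prefix: /23


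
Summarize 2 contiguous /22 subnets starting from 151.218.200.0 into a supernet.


Original prefix: /22
Number of subnets: 2 = 2^1
New prefix = 22 - 1 = 21
Supernet: 151.218.200.0/21


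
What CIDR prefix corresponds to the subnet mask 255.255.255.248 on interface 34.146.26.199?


Binary: 11111111.11111111.11111111.11111000
Count leading 1s
Prefix: /29


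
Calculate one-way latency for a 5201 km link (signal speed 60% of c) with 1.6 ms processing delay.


Speed = 0.6 * 3e5 km/s = 180000 km/s
Propagation delay = 5201 / 180000 = 0.0289 s = 28.8944 ms
Processing delay = 1.6 ms
Total one-way latency = 30.4944 ms


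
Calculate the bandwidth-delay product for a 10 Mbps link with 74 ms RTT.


BDP = bandwidth * RTT
= 10 Mbps * 74 ms
= 10 * 1e6 * 74 / 1000 bits
= 740000 bits
= 92500 bytes
= 90.332 KB
BDP = 740000 bits (92500 bytes)


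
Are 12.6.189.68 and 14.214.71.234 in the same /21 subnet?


Mask: 255.255.248.0
12.6.189.68 AND mask = 12.6.184.0
14.214.71.234 AND mask = 14.214.64.0
No, different subnets (12.6.184.0 vs 14.214.64.0)


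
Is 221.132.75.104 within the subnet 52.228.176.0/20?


Subnet network: 52.228.176.0
Test IP AND mask: 221.132.64.0
No, 221.132.75.104 is not in 52.228.176.0/20


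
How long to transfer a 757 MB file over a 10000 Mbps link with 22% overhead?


Effective throughput = 10000 * (1 - 22/100) = 7800 Mbps
File size in Mb = 757 * 8 = 6056 Mb
Time = 6056 / 7800
Time = 0.7764 seconds


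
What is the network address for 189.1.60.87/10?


IP:   10111101.00000001.00111100.01010111
Mask: 11111111.11000000.00000000.00000000
AND operation:
Net:  10111101.00000000.00000000.00000000
Network: 189.0.0.0/10


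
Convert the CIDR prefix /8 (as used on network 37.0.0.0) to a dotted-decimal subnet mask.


/8 means 8 network bits, 24 host bits
Binary: 11111111000000000000000000000000
Mask: 255.0.0.0


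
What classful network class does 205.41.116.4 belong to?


First octet: 205
Binary: 11001101
110xxxxx -> Class C (192-223)
Class C, default mask 255.255.255.0 (/24)


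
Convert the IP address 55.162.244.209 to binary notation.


55 = 00110111
162 = 10100010
244 = 11110100
209 = 11010001
Binary: 00110111.10100010.11110100.11010001


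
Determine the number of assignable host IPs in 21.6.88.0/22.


Host bits = 32 - 22 = 10
Total addresses = 2^10 = 1024
Usable = total - 2 (network and broadcast)
Usable hosts: 1022


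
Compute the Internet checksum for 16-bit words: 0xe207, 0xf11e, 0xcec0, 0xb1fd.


Sum all words (with carry folding):
+ 0xe207 = 0xe207
+ 0xf11e = 0xd326
+ 0xcec0 = 0xa1e7
+ 0xb1fd = 0x53e5
One's complement: ~0x53e5
Checksum = 0xac1a


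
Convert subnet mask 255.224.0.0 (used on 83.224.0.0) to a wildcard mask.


Subnet mask: 255.224.0.0
Wildcard = 255.255.255.255 - subnet mask
255 - 255 = 0
255 - 224 = 31
255 - 0 = 255
255 - 0 = 255
Wildcard: 0.31.255.255


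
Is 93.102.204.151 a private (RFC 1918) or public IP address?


RFC 1918 private ranges:
  10.0.0.0/8 (10.0.0.0 - 10.255.255.255)
  172.16.0.0/12 (172.16.0.0 - 172.31.255.255)
  192.168.0.0/16 (192.168.0.0 - 192.168.255.255)
Public (not in any RFC 1918 range)


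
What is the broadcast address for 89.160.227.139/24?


Network: 89.160.227.0/24
Host bits = 8
Set all host bits to 1:
Broadcast: 89.160.227.255


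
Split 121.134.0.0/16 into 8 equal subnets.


New prefix = 16 + 3 = 19
Each subnet has 8192 addresses
  121.134.0.0/19
  121.134.32.0/19
  121.134.64.0/19
  121.134.96.0/19
  121.134.128.0/19
  121.134.160.0/19
  121.134.192.0/19
  121.134.224.0/19
Subnets: 121.134.0.0/19, 121.134.32.0/19, 121.134.64.0/19, 121.134.96.0/19, 121.134.128.0/19, 121.134.160.0/19, 121.134.192.0/19, 121.134.224.0/19


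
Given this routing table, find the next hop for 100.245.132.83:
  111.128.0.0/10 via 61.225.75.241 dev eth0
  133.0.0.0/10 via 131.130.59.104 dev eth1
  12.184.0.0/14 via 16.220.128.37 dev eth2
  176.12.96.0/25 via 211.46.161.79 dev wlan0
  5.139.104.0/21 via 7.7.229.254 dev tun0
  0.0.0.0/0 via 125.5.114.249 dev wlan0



Longest prefix match for 100.245.132.83:
  /10 111.128.0.0: no
  /10 133.0.0.0: no
  /14 12.184.0.0: no
  /25 176.12.96.0: no
  /21 5.139.104.0: no
  /0 0.0.0.0: MATCH
Selected: next-hop 125.5.114.249 via wlan0 (matched /0)


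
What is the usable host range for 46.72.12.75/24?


Network: 46.72.12.0
Broadcast: 46.72.12.255
First usable = network + 1
Last usable = broadcast - 1
Range: 46.72.12.1 to 46.72.12.254


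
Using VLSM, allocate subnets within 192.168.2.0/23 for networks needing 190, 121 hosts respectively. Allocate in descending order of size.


190 hosts -> /24 (254 usable): 192.168.2.0/24
121 hosts -> /25 (126 usable): 192.168.3.0/25
Allocation: 192.168.2.0/24 (190 hosts, 254 usable); 192.168.3.0/25 (121 hosts, 126 usable)


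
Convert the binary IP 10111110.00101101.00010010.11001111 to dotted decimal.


10111110 = 190
00101101 = 45
00010010 = 18
11001111 = 207
IP: 190.45.18.207


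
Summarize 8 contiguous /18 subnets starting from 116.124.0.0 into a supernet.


Original prefix: /18
Number of subnets: 8 = 2^3
New prefix = 18 - 3 = 15
Supernet: 116.124.0.0/15


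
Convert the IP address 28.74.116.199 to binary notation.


28 = 00011100
74 = 01001010
116 = 01110100
199 = 11000111
Binary: 00011100.01001010.01110100.11000111


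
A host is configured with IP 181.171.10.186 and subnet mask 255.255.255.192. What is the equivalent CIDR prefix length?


Binary: 11111111.11111111.11111111.11000000
Count leading 1s
Prefix: /26


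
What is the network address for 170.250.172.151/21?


IP:   10101010.11111010.10101100.10010111
Mask: 11111111.11111111.11111000.00000000
AND operation:
Net:  10101010.11111010.10101000.00000000
Network: 170.250.168.0/21


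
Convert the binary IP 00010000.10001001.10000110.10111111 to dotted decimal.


00010000 = 16
10001001 = 137
10000110 = 134
10111111 = 191
IP: 16.137.134.191


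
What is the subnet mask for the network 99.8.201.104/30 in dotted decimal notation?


/30 means 30 network bits, 2 host bits
Binary: 11111111111111111111111111111100
Mask: 255.255.255.252


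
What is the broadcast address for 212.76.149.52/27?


Network: 212.76.149.32/27
Host bits = 5
Set all host bits to 1:
Broadcast: 212.76.149.63


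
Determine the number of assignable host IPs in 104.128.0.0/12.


Host bits = 32 - 12 = 20
Total addresses = 2^20 = 1048576
Usable = total - 2 (network and broadcast)
Usable hosts: 1048574


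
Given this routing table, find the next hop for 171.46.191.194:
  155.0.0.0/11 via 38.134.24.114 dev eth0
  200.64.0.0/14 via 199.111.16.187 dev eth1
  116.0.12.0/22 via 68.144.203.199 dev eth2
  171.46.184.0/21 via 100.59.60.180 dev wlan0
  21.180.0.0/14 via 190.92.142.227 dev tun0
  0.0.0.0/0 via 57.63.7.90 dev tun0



Longest prefix match for 171.46.191.194:
  /11 155.0.0.0: no
  /14 200.64.0.0: no
  /22 116.0.12.0: no
  /21 171.46.184.0: MATCH
  /14 21.180.0.0: no
  /0 0.0.0.0: MATCH
Selected: next-hop 100.59.60.180 via wlan0 (matched /21)


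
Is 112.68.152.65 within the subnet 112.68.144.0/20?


Subnet network: 112.68.144.0
Test IP AND mask: 112.68.144.0
Yes, 112.68.152.65 is in 112.68.144.0/20


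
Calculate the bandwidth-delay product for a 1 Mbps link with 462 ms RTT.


BDP = bandwidth * RTT
= 1 Mbps * 462 ms
= 1 * 1e6 * 462 / 1000 bits
= 462000 bits
= 57750 bytes
= 56.3965 KB
BDP = 462000 bits (57750 bytes)


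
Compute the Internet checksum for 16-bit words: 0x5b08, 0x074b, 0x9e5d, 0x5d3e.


Sum all words (with carry folding):
+ 0x5b08 = 0x5b08
+ 0x074b = 0x6253
+ 0x9e5d = 0x00b1
+ 0x5d3e = 0x5def
One's complement: ~0x5def
Checksum = 0xa210


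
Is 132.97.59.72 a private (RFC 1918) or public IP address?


RFC 1918 private ranges:
  10.0.0.0/8 (10.0.0.0 - 10.255.255.255)
  172.16.0.0/12 (172.16.0.0 - 172.31.255.255)
  192.168.0.0/16 (192.168.0.0 - 192.168.255.255)
Public (not in any RFC 1918 range)


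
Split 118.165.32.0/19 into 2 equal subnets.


New prefix = 19 + 1 = 20
Each subnet has 4096 addresses
  118.165.32.0/20
  118.165.48.0/20
Subnets: 118.165.32.0/20, 118.165.48.0/20


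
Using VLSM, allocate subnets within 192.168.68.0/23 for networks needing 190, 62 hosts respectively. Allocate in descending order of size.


190 hosts -> /24 (254 usable): 192.168.68.0/24
62 hosts -> /26 (62 usable): 192.168.69.0/26
Allocation: 192.168.68.0/24 (190 hosts, 254 usable); 192.168.69.0/26 (62 hosts, 62 usable)


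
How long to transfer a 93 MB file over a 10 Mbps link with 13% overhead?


Effective throughput = 10 * (1 - 13/100) = 8.7 Mbps
File size in Mb = 93 * 8 = 744 Mb
Time = 744 / 8.7
Time = 85.5172 seconds


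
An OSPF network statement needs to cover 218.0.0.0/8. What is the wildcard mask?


Subnet mask: 255.0.0.0
Wildcard = 255.255.255.255 - subnet mask
255 - 255 = 0
255 - 0 = 255
255 - 0 = 255
255 - 0 = 255
Wildcard: 0.255.255.255


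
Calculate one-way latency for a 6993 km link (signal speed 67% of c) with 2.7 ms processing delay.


Speed = 0.67 * 3e5 km/s = 201000 km/s
Propagation delay = 6993 / 201000 = 0.0348 s = 34.791 ms
Processing delay = 2.7 ms
Total one-way latency = 37.491 ms


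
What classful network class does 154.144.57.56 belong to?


First octet: 154
Binary: 10011010
10xxxxxx -> Class B (128-191)
Class B, default mask 255.255.0.0 (/16)


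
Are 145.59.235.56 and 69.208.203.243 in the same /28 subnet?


Mask: 255.255.255.240
145.59.235.56 AND mask = 145.59.235.48
69.208.203.243 AND mask = 69.208.203.240
No, different subnets (145.59.235.48 vs 69.208.203.240)


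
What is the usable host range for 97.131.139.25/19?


Network: 97.131.128.0
Broadcast: 97.131.159.255
First usable = network + 1
Last usable = broadcast - 1
Range: 97.131.128.1 to 97.131.159.254


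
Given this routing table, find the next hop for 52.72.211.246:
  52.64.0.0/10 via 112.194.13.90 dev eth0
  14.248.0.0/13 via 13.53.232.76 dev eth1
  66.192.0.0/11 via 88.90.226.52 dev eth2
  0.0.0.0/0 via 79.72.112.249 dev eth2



Longest prefix match for 52.72.211.246:
  /10 52.64.0.0: MATCH
  /13 14.248.0.0: no
  /11 66.192.0.0: no
  /0 0.0.0.0: MATCH
Selected: next-hop 112.194.13.90 via eth0 (matched /10)


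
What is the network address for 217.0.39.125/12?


IP:   11011001.00000000.00100111.01111101
Mask: 11111111.11110000.00000000.00000000
AND operation:
Net:  11011001.00000000.00000000.00000000
Network: 217.0.0.0/12


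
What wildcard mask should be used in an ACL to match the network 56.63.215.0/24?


Subnet mask: 255.255.255.0
Wildcard = 255.255.255.255 - subnet mask
255 - 255 = 0
255 - 255 = 0
255 - 255 = 0
255 - 0 = 255
Wildcard: 0.0.0.255


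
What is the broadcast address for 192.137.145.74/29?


Network: 192.137.145.72/29
Host bits = 3
Set all host bits to 1:
Broadcast: 192.137.145.79


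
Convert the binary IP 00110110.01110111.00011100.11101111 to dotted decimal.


00110110 = 54
01110111 = 119
00011100 = 28
11101111 = 239
IP: 54.119.28.239


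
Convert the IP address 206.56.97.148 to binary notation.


206 = 11001110
56 = 00111000
97 = 01100001
148 = 10010100
Binary: 11001110.00111000.01100001.10010100


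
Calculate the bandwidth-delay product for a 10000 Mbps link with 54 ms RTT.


BDP = bandwidth * RTT
= 10000 Mbps * 54 ms
= 10000 * 1e6 * 54 / 1000 bits
= 540000000 bits
= 67500000 bytes
= 65917.9688 KB
BDP = 540000000 bits (67500000 bytes)


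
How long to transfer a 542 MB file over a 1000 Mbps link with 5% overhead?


Effective throughput = 1000 * (1 - 5/100) = 950 Mbps
File size in Mb = 542 * 8 = 4336 Mb
Time = 4336 / 950
Time = 4.5642 seconds


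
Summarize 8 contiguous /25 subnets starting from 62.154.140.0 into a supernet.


Original prefix: /25
Number of subnets: 8 = 2^3
New prefix = 25 - 3 = 22
Supernet: 62.154.140.0/22


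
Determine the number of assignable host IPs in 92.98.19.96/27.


Host bits = 32 - 27 = 5
Total addresses = 2^5 = 32
Usable = total - 2 (network and broadcast)
Usable hosts: 30


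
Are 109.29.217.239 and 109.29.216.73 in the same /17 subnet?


Mask: 255.255.128.0
109.29.217.239 AND mask = 109.29.128.0
109.29.216.73 AND mask = 109.29.128.0
Yes, same subnet (109.29.128.0)


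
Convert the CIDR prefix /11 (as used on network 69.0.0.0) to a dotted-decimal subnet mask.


/11 means 11 network bits, 21 host bits
Binary: 11111111111000000000000000000000
Mask: 255.224.0.0


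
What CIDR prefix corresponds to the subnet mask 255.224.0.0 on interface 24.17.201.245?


Binary: 11111111.11100000.00000000.00000000
Count leading 1s
Prefix: /11


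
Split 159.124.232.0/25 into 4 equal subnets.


New prefix = 25 + 2 = 27
Each subnet has 32 addresses
  159.124.232.0/27
  159.124.232.32/27
  159.124.232.64/27
  159.124.232.96/27
Subnets: 159.124.232.0/27, 159.124.232.32/27, 159.124.232.64/27, 159.124.232.96/27


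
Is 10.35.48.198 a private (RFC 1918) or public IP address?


RFC 1918 private ranges:
  10.0.0.0/8 (10.0.0.0 - 10.255.255.255)
  172.16.0.0/12 (172.16.0.0 - 172.31.255.255)
  192.168.0.0/16 (192.168.0.0 - 192.168.255.255)
Private (in 10.0.0.0/8)


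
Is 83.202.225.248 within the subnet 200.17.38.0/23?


Subnet network: 200.17.38.0
Test IP AND mask: 83.202.224.0
No, 83.202.225.248 is not in 200.17.38.0/23


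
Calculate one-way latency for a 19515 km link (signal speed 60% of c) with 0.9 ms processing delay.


Speed = 0.6 * 3e5 km/s = 180000 km/s
Propagation delay = 19515 / 180000 = 0.1084 s = 108.4167 ms
Processing delay = 0.9 ms
Total one-way latency = 109.3167 ms


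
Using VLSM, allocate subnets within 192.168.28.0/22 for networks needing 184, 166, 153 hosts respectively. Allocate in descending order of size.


184 hosts -> /24 (254 usable): 192.168.28.0/24
166 hosts -> /24 (254 usable): 192.168.29.0/24
153 hosts -> /24 (254 usable): 192.168.30.0/24
Allocation: 192.168.28.0/24 (184 hosts, 254 usable); 192.168.29.0/24 (166 hosts, 254 usable); 192.168.30.0/24 (153 hosts, 254 usable)


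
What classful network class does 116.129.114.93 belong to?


First octet: 116
Binary: 01110100
0xxxxxxx -> Class A (1-126)
Class A, default mask 255.0.0.0 (/8)


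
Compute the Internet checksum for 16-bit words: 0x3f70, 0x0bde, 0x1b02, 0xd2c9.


Sum all words (with carry folding):
+ 0x3f70 = 0x3f70
+ 0x0bde = 0x4b4e
+ 0x1b02 = 0x6650
+ 0xd2c9 = 0x391a
One's complement: ~0x391a
Checksum = 0xc6e5


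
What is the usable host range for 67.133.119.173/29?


Network: 67.133.119.168
Broadcast: 67.133.119.175
First usable = network + 1
Last usable = broadcast - 1
Range: 67.133.119.169 to 67.133.119.174


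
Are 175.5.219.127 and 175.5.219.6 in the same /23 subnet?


Mask: 255.255.254.0
175.5.219.127 AND mask = 175.5.218.0
175.5.219.6 AND mask = 175.5.218.0
Yes, same subnet (175.5.218.0)


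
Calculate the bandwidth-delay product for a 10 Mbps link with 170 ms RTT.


BDP = bandwidth * RTT
= 10 Mbps * 170 ms
= 10 * 1e6 * 170 / 1000 bits
= 1700000 bits
= 212500 bytes
= 207.5195 KB
BDP = 1700000 bits (212500 bytes)


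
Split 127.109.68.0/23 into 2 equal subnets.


New prefix = 23 + 1 = 24
Each subnet has 256 addresses
  127.109.68.0/24
  127.109.69.0/24
Subnets: 127.109.68.0/24, 127.109.69.0/24


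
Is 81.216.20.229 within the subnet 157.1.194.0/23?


Subnet network: 157.1.194.0
Test IP AND mask: 81.216.20.0
No, 81.216.20.229 is not in 157.1.194.0/23


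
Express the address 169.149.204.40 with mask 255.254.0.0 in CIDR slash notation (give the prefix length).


Binary: 11111111.11111110.00000000.00000000
Count leading 1s
Prefix: /15


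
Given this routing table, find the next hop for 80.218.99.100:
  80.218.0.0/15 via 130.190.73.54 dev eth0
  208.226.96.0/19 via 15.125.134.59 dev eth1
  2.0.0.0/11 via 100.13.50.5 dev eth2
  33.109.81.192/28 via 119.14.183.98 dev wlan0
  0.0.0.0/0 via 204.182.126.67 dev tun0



Longest prefix match for 80.218.99.100:
  /15 80.218.0.0: MATCH
  /19 208.226.96.0: no
  /11 2.0.0.0: no
  /28 33.109.81.192: no
  /0 0.0.0.0: MATCH
Selected: next-hop 130.190.73.54 via eth0 (matched /15)


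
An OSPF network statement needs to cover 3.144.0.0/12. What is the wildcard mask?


Subnet mask: 255.240.0.0
Wildcard = 255.255.255.255 - subnet mask
255 - 255 = 0
255 - 240 = 15
255 - 0 = 255
255 - 0 = 255
Wildcard: 0.15.255.255


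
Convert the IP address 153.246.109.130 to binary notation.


153 = 10011001
246 = 11110110
109 = 01101101
130 = 10000010
Binary: 10011001.11110110.01101101.10000010


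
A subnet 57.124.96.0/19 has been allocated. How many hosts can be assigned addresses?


Host bits = 32 - 19 = 13
Total addresses = 2^13 = 8192
Usable = total - 2 (network and broadcast)
Usable hosts: 8190


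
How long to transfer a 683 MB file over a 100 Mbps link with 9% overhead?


Effective throughput = 100 * (1 - 9/100) = 91 Mbps
File size in Mb = 683 * 8 = 5464 Mb
Time = 5464 / 91
Time = 60.044 seconds


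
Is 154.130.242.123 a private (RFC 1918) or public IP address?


RFC 1918 private ranges:
  10.0.0.0/8 (10.0.0.0 - 10.255.255.255)
  172.16.0.0/12 (172.16.0.0 - 172.31.255.255)
  192.168.0.0/16 (192.168.0.0 - 192.168.255.255)
Public (not in any RFC 1918 range)


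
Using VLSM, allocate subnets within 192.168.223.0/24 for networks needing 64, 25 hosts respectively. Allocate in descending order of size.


64 hosts -> /25 (126 usable): 192.168.223.0/25
25 hosts -> /27 (30 usable): 192.168.223.128/27
Allocation: 192.168.223.0/25 (64 hosts, 126 usable); 192.168.223.128/27 (25 hosts, 30 usable)


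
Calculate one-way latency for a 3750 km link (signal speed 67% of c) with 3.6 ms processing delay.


Speed = 0.67 * 3e5 km/s = 201000 km/s
Propagation delay = 3750 / 201000 = 0.0187 s = 18.6567 ms
Processing delay = 3.6 ms
Total one-way latency = 22.2567 ms


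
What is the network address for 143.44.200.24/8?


IP:   10001111.00101100.11001000.00011000
Mask: 11111111.00000000.00000000.00000000
AND operation:
Net:  10001111.00000000.00000000.00000000
Network: 143.0.0.0/8


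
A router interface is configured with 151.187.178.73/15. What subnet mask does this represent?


/15 means 15 network bits, 17 host bits
Binary: 11111111111111100000000000000000
Mask: 255.254.0.0


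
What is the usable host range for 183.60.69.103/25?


Network: 183.60.69.0
Broadcast: 183.60.69.127
First usable = network + 1
Last usable = broadcast - 1
Range: 183.60.69.1 to 183.60.69.126


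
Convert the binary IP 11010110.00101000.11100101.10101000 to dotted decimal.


11010110 = 214
00101000 = 40
11100101 = 229
10101000 = 168
IP: 214.40.229.168


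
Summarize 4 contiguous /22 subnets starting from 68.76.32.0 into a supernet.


Original prefix: /22
Number of subnets: 4 = 2^2
New prefix = 22 - 2 = 20
Supernet: 68.76.32.0/20


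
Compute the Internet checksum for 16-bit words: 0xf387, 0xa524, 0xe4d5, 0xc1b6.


Sum all words (with carry folding):
+ 0xf387 = 0xf387
+ 0xa524 = 0x98ac
+ 0xe4d5 = 0x7d82
+ 0xc1b6 = 0x3f39
One's complement: ~0x3f39
Checksum = 0xc0c6


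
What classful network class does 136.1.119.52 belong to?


First octet: 136
Binary: 10001000
10xxxxxx -> Class B (128-191)
Class B, default mask 255.255.0.0 (/16)


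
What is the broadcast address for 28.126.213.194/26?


Network: 28.126.213.192/26
Host bits = 6
Set all host bits to 1:
Broadcast: 28.126.213.255


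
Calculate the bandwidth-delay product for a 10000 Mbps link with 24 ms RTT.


BDP = bandwidth * RTT
= 10000 Mbps * 24 ms
= 10000 * 1e6 * 24 / 1000 bits
= 240000000 bits
= 30000000 bytes
= 29296.875 KB
BDP = 240000000 bits (30000000 bytes)


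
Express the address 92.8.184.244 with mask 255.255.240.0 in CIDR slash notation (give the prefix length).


Binary: 11111111.11111111.11110000.00000000
Count leading 1s
Prefix: /20


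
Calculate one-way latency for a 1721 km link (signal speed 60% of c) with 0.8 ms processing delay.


Speed = 0.6 * 3e5 km/s = 180000 km/s
Propagation delay = 1721 / 180000 = 0.0096 s = 9.5611 ms
Processing delay = 0.8 ms
Total one-way latency = 10.3611 ms


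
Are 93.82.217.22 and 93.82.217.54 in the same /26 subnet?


Mask: 255.255.255.192
93.82.217.22 AND mask = 93.82.217.0
93.82.217.54 AND mask = 93.82.217.0
Yes, same subnet (93.82.217.0)


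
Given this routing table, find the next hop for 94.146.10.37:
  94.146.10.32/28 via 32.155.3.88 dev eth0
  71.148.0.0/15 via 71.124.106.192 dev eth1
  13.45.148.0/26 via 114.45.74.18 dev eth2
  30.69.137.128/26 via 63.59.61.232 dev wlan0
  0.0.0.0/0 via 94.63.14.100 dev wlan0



Longest prefix match for 94.146.10.37:
  /28 94.146.10.32: MATCH
  /15 71.148.0.0: no
  /26 13.45.148.0: no
  /26 30.69.137.128: no
  /0 0.0.0.0: MATCH
Selected: next-hop 32.155.3.88 via eth0 (matched /28)


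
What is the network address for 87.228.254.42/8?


IP:   01010111.11100100.11111110.00101010
Mask: 11111111.00000000.00000000.00000000
AND operation:
Net:  01010111.00000000.00000000.00000000
Network: 87.0.0.0/8


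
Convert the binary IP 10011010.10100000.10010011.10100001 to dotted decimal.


10011010 = 154
10100000 = 160
10010011 = 147
10100001 = 161
IP: 154.160.147.161


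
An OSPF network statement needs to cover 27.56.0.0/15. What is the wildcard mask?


Subnet mask: 255.254.0.0
Wildcard = 255.255.255.255 - subnet mask
255 - 255 = 0
255 - 254 = 1
255 - 0 = 255
255 - 0 = 255
Wildcard: 0.1.255.255


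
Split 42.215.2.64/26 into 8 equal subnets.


New prefix = 26 + 3 = 29
Each subnet has 8 addresses
  42.215.2.64/29
  42.215.2.72/29
  42.215.2.80/29
  42.215.2.88/29
  42.215.2.96/29
  42.215.2.104/29
  42.215.2.112/29
  42.215.2.120/29
Subnets: 42.215.2.64/29, 42.215.2.72/29, 42.215.2.80/29, 42.215.2.88/29, 42.215.2.96/29, 42.215.2.104/29, 42.215.2.112/29, 42.215.2.120/29


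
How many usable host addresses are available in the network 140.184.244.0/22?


Host bits = 32 - 22 = 10
Total addresses = 2^10 = 1024
Usable = total - 2 (network and broadcast)
Usable hosts: 1022


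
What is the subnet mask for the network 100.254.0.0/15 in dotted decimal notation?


/15 means 15 network bits, 17 host bits
Binary: 11111111111111100000000000000000
Mask: 255.254.0.0


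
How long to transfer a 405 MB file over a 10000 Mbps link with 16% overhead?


Effective throughput = 10000 * (1 - 16/100) = 8400 Mbps
File size in Mb = 405 * 8 = 3240 Mb
Time = 3240 / 8400
Time = 0.3857 seconds


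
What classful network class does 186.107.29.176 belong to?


First octet: 186
Binary: 10111010
10xxxxxx -> Class B (128-191)
Class B, default mask 255.255.0.0 (/16)


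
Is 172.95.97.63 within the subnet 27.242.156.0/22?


Subnet network: 27.242.156.0
Test IP AND mask: 172.95.96.0
No, 172.95.97.63 is not in 27.242.156.0/22


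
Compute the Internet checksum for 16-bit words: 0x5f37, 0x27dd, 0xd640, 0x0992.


Sum all words (with carry folding):
+ 0x5f37 = 0x5f37
+ 0x27dd = 0x8714
+ 0xd640 = 0x5d55
+ 0x0992 = 0x66e7
One's complement: ~0x66e7
Checksum = 0x9918


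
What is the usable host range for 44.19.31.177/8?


Network: 44.0.0.0
Broadcast: 44.255.255.255
First usable = network + 1
Last usable = broadcast - 1
Range: 44.0.0.1 to 44.255.255.254


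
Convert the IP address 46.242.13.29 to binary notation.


46 = 00101110
242 = 11110010
13 = 00001101
29 = 00011101
Binary: 00101110.11110010.00001101.00011101


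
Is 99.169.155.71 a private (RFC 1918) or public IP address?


RFC 1918 private ranges:
  10.0.0.0/8 (10.0.0.0 - 10.255.255.255)
  172.16.0.0/12 (172.16.0.0 - 172.31.255.255)
  192.168.0.0/16 (192.168.0.0 - 192.168.255.255)
Public (not in any RFC 1918 range)


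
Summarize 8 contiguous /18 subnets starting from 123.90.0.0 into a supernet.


Original prefix: /18
Number of subnets: 8 = 2^3
New prefix = 18 - 3 = 15
Supernet: 123.90.0.0/15


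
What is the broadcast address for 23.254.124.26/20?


Network: 23.254.112.0/20
Host bits = 12
Set all host bits to 1:
Broadcast: 23.254.127.255


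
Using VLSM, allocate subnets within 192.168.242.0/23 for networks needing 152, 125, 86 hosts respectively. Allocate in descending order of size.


152 hosts -> /24 (254 usable): 192.168.242.0/24
125 hosts -> /25 (126 usable): 192.168.243.0/25
86 hosts -> /25 (126 usable): 192.168.243.128/25
Allocation: 192.168.242.0/24 (152 hosts, 254 usable); 192.168.243.0/25 (125 hosts, 126 usable); 192.168.243.128/25 (86 hosts, 126 usable)


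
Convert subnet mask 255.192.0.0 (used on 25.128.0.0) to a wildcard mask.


Subnet mask: 255.192.0.0
Wildcard = 255.255.255.255 - subnet mask
255 - 255 = 0
255 - 192 = 63
255 - 0 = 255
255 - 0 = 255
Wildcard: 0.63.255.255


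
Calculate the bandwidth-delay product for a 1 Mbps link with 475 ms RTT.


BDP = bandwidth * RTT
= 1 Mbps * 475 ms
= 1 * 1e6 * 475 / 1000 bits
= 475000 bits
= 59375 bytes
= 57.9834 KB
BDP = 475000 bits (59375 bytes)


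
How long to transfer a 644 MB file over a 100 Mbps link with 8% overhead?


Effective throughput = 100 * (1 - 8/100) = 92 Mbps
File size in Mb = 644 * 8 = 5152 Mb
Time = 5152 / 92
Time = 56 seconds


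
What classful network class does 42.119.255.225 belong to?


First octet: 42
Binary: 00101010
0xxxxxxx -> Class A (1-126)
Class A, default mask 255.0.0.0 (/8)


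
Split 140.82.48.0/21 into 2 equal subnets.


New prefix = 21 + 1 = 22
Each subnet has 1024 addresses
  140.82.48.0/22
  140.82.52.0/22
Subnets: 140.82.48.0/22, 140.82.52.0/22


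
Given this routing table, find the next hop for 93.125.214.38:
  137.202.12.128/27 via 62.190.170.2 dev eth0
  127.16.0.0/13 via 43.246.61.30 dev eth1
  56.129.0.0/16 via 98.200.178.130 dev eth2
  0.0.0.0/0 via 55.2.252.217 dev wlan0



Longest prefix match for 93.125.214.38:
  /27 137.202.12.128: no
  /13 127.16.0.0: no
  /16 56.129.0.0: no
  /0 0.0.0.0: MATCH
Selected: next-hop 55.2.252.217 via wlan0 (matched /0)


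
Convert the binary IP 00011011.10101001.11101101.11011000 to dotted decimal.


00011011 = 27
10101001 = 169
11101101 = 237
11011000 = 216
IP: 27.169.237.216


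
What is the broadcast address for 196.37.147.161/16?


Network: 196.37.0.0/16
Host bits = 16
Set all host bits to 1:
Broadcast: 196.37.255.255


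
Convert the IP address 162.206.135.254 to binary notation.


162 = 10100010
206 = 11001110
135 = 10000111
254 = 11111110
Binary: 10100010.11001110.10000111.11111110


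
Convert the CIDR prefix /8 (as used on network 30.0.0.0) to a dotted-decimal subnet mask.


/8 means 8 network bits, 24 host bits
Binary: 11111111000000000000000000000000
Mask: 255.0.0.0


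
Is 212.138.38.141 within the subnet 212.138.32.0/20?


Subnet network: 212.138.32.0
Test IP AND mask: 212.138.32.0
Yes, 212.138.38.141 is in 212.138.32.0/20


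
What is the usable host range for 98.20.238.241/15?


Network: 98.20.0.0
Broadcast: 98.21.255.255
First usable = network + 1
Last usable = broadcast - 1
Range: 98.20.0.1 to 98.21.255.254


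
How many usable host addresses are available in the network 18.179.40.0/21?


Host bits = 32 - 21 = 11
Total addresses = 2^11 = 2048
Usable = total - 2 (network and broadcast)
Usable hosts: 2046


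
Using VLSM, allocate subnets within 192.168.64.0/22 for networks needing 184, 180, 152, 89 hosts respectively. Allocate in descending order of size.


184 hosts -> /24 (254 usable): 192.168.64.0/24
180 hosts -> /24 (254 usable): 192.168.65.0/24
152 hosts -> /24 (254 usable): 192.168.66.0/24
89 hosts -> /25 (126 usable): 192.168.67.0/25
Allocation: 192.168.64.0/24 (184 hosts, 254 usable); 192.168.65.0/24 (180 hosts, 254 usable); 192.168.66.0/24 (152 hosts, 254 usable); 192.168.67.0/25 (89 hosts, 126 usable)


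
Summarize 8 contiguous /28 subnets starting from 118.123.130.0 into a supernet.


Original prefix: /28
Number of subnets: 8 = 2^3
New prefix = 28 - 3 = 25
Supernet: 118.123.130.0/25


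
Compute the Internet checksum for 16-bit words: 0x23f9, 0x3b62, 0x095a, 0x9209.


Sum all words (with carry folding):
+ 0x23f9 = 0x23f9
+ 0x3b62 = 0x5f5b
+ 0x095a = 0x68b5
+ 0x9209 = 0xfabe
One's complement: ~0xfabe
Checksum = 0x0541


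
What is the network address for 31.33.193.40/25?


IP:   00011111.00100001.11000001.00101000
Mask: 11111111.11111111.11111111.10000000
AND operation:
Net:  00011111.00100001.11000001.00000000
Network: 31.33.193.0/25


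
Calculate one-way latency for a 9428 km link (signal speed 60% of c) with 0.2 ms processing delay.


Speed = 0.6 * 3e5 km/s = 180000 km/s
Propagation delay = 9428 / 180000 = 0.0524 s = 52.3778 ms
Processing delay = 0.2 ms
Total one-way latency = 52.5778 ms


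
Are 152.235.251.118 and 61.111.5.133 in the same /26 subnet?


Mask: 255.255.255.192
152.235.251.118 AND mask = 152.235.251.64
61.111.5.133 AND mask = 61.111.5.128
No, different subnets (152.235.251.64 vs 61.111.5.128)


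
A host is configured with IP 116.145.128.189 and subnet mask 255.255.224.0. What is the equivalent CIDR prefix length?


Binary: 11111111.11111111.11100000.00000000
Count leading 1s
Prefix: /19


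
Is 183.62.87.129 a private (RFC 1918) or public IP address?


RFC 1918 private ranges:
  10.0.0.0/8 (10.0.0.0 - 10.255.255.255)
  172.16.0.0/12 (172.16.0.0 - 172.31.255.255)
  192.168.0.0/16 (192.168.0.0 - 192.168.255.255)
Public (not in any RFC 1918 range)


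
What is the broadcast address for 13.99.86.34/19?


Network: 13.99.64.0/19
Host bits = 13
Set all host bits to 1:
Broadcast: 13.99.95.255


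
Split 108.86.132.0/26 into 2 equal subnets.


New prefix = 26 + 1 = 27
Each subnet has 32 addresses
  108.86.132.0/27
  108.86.132.32/27
Subnets: 108.86.132.0/27, 108.86.132.32/27


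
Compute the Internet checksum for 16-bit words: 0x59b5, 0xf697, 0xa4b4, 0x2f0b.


Sum all words (with carry folding):
+ 0x59b5 = 0x59b5
+ 0xf697 = 0x504d
+ 0xa4b4 = 0xf501
+ 0x2f0b = 0x240d
One's complement: ~0x240d
Checksum = 0xdbf2


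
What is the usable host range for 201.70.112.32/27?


Network: 201.70.112.32
Broadcast: 201.70.112.63
First usable = network + 1
Last usable = broadcast - 1
Range: 201.70.112.33 to 201.70.112.62


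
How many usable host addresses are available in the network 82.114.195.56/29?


Host bits = 32 - 29 = 3
Total addresses = 2^3 = 8
Usable = total - 2 (network and broadcast)
Usable hosts: 6


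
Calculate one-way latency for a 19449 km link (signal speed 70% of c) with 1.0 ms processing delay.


Speed = 0.7 * 3e5 km/s = 210000 km/s
Propagation delay = 19449 / 210000 = 0.0926 s = 92.6143 ms
Processing delay = 1.0 ms
Total one-way latency = 93.6143 ms


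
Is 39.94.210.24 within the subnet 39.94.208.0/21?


Subnet network: 39.94.208.0
Test IP AND mask: 39.94.208.0
Yes, 39.94.210.24 is in 39.94.208.0/21


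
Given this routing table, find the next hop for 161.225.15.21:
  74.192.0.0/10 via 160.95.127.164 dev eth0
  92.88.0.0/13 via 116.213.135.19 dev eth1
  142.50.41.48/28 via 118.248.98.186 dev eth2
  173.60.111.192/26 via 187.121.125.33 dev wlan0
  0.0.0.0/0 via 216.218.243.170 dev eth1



Longest prefix match for 161.225.15.21:
  /10 74.192.0.0: no
  /13 92.88.0.0: no
  /28 142.50.41.48: no
  /26 173.60.111.192: no
  /0 0.0.0.0: MATCH
Selected: next-hop 216.218.243.170 via eth1 (matched /0)


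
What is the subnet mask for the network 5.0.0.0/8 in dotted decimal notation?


/8 means 8 network bits, 24 host bits
Binary: 11111111000000000000000000000000
Mask: 255.0.0.0


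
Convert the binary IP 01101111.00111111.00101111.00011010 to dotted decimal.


01101111 = 111
00111111 = 63
00101111 = 47
00011010 = 26
IP: 111.63.47.26


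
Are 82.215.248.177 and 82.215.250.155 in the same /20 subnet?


Mask: 255.255.240.0
82.215.248.177 AND mask = 82.215.240.0
82.215.250.155 AND mask = 82.215.240.0
Yes, same subnet (82.215.240.0)


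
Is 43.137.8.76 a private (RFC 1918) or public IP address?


RFC 1918 private ranges:
  10.0.0.0/8 (10.0.0.0 - 10.255.255.255)
  172.16.0.0/12 (172.16.0.0 - 172.31.255.255)
  192.168.0.0/16 (192.168.0.0 - 192.168.255.255)
Public (not in any RFC 1918 range)


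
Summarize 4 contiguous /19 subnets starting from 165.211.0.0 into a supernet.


Original prefix: /19
Number of subnets: 4 = 2^2
New prefix = 19 - 2 = 17
Supernet: 165.211.0.0/17


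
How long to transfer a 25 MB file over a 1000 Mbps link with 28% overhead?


Effective throughput = 1000 * (1 - 28/100) = 720 Mbps
File size in Mb = 25 * 8 = 200 Mb
Time = 200 / 720
Time = 0.2778 seconds


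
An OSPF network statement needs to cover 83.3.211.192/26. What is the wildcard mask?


Subnet mask: 255.255.255.192
Wildcard = 255.255.255.255 - subnet mask
255 - 255 = 0
255 - 255 = 0
255 - 255 = 0
255 - 192 = 63
Wildcard: 0.0.0.63


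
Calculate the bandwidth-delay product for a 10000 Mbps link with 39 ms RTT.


BDP = bandwidth * RTT
= 10000 Mbps * 39 ms
= 10000 * 1e6 * 39 / 1000 bits
= 390000000 bits
= 48750000 bytes
= 47607.4219 KB
BDP = 390000000 bits (48750000 bytes)


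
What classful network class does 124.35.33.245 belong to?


First octet: 124
Binary: 01111100
0xxxxxxx -> Class A (1-126)
Class A, default mask 255.0.0.0 (/8)


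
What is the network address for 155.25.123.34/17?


IP:   10011011.00011001.01111011.00100010
Mask: 11111111.11111111.10000000.00000000
AND operation:
Net:  10011011.00011001.00000000.00000000
Network: 155.25.0.0/17


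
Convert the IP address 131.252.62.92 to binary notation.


131 = 10000011
252 = 11111100
62 = 00111110
92 = 01011100
Binary: 10000011.11111100.00111110.01011100


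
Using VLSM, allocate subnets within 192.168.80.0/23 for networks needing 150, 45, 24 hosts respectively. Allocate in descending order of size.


150 hosts -> /24 (254 usable): 192.168.80.0/24
45 hosts -> /26 (62 usable): 192.168.81.0/26
24 hosts -> /27 (30 usable): 192.168.81.64/27
Allocation: 192.168.80.0/24 (150 hosts, 254 usable); 192.168.81.0/26 (45 hosts, 62 usable); 192.168.81.64/27 (24 hosts, 30 usable)


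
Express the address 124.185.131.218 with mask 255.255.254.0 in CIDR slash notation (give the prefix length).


Binary: 11111111.11111111.11111110.00000000
Count leading 1s
Prefix: /23


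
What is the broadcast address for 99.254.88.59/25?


Network: 99.254.88.0/25
Host bits = 7
Set all host bits to 1:
Broadcast: 99.254.88.127


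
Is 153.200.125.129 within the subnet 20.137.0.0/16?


Subnet network: 20.137.0.0
Test IP AND mask: 153.200.0.0
No, 153.200.125.129 is not in 20.137.0.0/16


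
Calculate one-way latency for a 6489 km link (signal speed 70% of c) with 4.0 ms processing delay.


Speed = 0.7 * 3e5 km/s = 210000 km/s
Propagation delay = 6489 / 210000 = 0.0309 s = 30.9 ms
Processing delay = 4.0 ms
Total one-way latency = 34.9 ms


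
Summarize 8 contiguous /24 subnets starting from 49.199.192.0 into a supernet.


Original prefix: /24
Number of subnets: 8 = 2^3
New prefix = 24 - 3 = 21
Supernet: 49.199.192.0/21


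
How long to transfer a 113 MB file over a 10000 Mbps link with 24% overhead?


Effective throughput = 10000 * (1 - 24/100) = 7600 Mbps
File size in Mb = 113 * 8 = 904 Mb
Time = 904 / 7600
Time = 0.1189 seconds


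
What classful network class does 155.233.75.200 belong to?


First octet: 155
Binary: 10011011
10xxxxxx -> Class B (128-191)
Class B, default mask 255.255.0.0 (/16)


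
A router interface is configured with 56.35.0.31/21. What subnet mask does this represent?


/21 means 21 network bits, 11 host bits
Binary: 11111111111111111111100000000000
Mask: 255.255.248.0


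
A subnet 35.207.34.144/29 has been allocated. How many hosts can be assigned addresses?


Host bits = 32 - 29 = 3
Total addresses = 2^3 = 8
Usable = total - 2 (network and broadcast)
Usable hosts: 6


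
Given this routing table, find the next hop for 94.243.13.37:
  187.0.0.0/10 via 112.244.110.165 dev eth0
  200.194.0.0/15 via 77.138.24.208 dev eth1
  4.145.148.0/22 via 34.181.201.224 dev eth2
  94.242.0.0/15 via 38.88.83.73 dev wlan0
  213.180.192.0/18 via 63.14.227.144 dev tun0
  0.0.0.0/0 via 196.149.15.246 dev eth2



Longest prefix match for 94.243.13.37:
  /10 187.0.0.0: no
  /15 200.194.0.0: no
  /22 4.145.148.0: no
  /15 94.242.0.0: MATCH
  /18 213.180.192.0: no
  /0 0.0.0.0: MATCH
Selected: next-hop 38.88.83.73 via wlan0 (matched /15)
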